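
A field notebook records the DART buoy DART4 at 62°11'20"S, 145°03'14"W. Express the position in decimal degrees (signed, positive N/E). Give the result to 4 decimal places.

-62.1889°, -145.0539°

lat: 62.1889° S → -62.1889°
lon: 145.0539° W → -145.0539°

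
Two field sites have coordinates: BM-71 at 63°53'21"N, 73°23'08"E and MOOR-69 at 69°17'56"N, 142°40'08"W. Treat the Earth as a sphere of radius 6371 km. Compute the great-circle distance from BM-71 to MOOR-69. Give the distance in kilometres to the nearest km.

4940 km

BM-71: φ = +63.88917°, λ = +73.38556°
MOOR-69: φ = +69.29889°, λ = -142.66889°
Δφ = 5.4097°,  Δλ = 143.9456°
a = sin²(Δφ/2) + cos φ₁ cos φ₂ sin²(Δλ/2) = 0.142903
c = 2·arcsin(√a) = 0.775324 rad = 44.4228°
d = R·c = 6371 × 0.775324 = 4939.6 km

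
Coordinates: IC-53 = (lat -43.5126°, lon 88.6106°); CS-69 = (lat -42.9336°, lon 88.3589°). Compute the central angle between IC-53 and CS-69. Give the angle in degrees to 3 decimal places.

Δφ = 0.5790°,  Δλ = -0.2517°
a = sin²(Δφ/2) + cos φ₁ cos φ₂ sin²(Δλ/2) = 0.000028
c = 2·arcsin(√a) = 0.010600 rad = 0.6074°

0.607°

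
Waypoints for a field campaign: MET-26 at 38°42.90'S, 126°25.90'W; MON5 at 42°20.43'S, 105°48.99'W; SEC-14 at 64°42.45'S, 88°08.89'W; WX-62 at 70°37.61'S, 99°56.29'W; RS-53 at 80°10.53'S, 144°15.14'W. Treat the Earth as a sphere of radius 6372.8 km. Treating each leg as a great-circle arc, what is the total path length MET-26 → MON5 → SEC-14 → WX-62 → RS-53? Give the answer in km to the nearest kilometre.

MET-26: φ = -38.71500°, λ = -126.43167°
MON5: φ = -42.34050°, λ = -105.81650°
SEC-14: φ = -64.70750°, λ = -88.14817°
WX-62: φ = -70.62683°, λ = -99.93817°
RS-53: φ = -80.17550°, λ = -144.25233°
MET-26→MON5: c = 0.279954 rad, d = 1784.09 km
MON5→SEC-14: c = 0.427828 rad, d = 2726.46 km
SEC-14→WX-62: c = 0.129100 rad, d = 822.73 km
WX-62→RS-53: c = 0.245388 rad, d = 1563.81 km
Total = 1784.09 + 2726.46 + 822.73 + 1563.81 = 6897.10 km

6897 km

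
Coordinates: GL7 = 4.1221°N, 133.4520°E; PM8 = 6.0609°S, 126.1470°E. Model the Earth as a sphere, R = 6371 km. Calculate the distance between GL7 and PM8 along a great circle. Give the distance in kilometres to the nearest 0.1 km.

1392.8 km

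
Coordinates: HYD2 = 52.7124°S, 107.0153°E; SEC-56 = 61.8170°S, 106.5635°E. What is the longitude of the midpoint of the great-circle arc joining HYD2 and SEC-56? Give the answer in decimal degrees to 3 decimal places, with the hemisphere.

Bx = cos φ₂ cos Δλ = 0.472275,  By = cos φ₂ sin Δλ = -0.003724
φₘ = atan2(sin φ₁ + sin φ₂, √((cos φ₁ + Bx)² + By²)) = -57.26490°
λₘ = λ₁ + atan2(By, cos φ₁ + Bx) = 106.81738°

106.817°E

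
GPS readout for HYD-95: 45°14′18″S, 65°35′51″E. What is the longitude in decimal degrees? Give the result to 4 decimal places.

65° + 35′/60 + 51″/3600 = 65 + 0.58333 + 0.01417 = 65.5975°

65.5975°E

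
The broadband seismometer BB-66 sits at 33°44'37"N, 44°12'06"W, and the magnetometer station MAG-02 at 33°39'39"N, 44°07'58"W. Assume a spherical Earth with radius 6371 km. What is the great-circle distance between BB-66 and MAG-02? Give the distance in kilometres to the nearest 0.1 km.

BB-66: φ = +33.74361°, λ = -44.20167°
MAG-02: φ = +33.66083°, λ = -44.13278°
Δφ = -0.0828°,  Δλ = 0.0689°
a = sin²(Δφ/2) + cos φ₁ cos φ₂ sin²(Δλ/2) = 0.000001
c = 2·arcsin(√a) = 0.001757 rad = 0.1007°
d = R·c = 6371 × 0.001757 = 11.2 km

11.2 km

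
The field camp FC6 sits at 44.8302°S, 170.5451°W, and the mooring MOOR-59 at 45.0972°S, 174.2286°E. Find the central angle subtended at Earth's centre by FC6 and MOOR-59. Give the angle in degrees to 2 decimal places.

10.76°

Δφ = -0.2670°,  Δλ = -15.2263°
a = sin²(Δφ/2) + cos φ₁ cos φ₂ sin²(Δλ/2) = 0.008792
c = 2·arcsin(√a) = 0.187812 rad = 10.7608°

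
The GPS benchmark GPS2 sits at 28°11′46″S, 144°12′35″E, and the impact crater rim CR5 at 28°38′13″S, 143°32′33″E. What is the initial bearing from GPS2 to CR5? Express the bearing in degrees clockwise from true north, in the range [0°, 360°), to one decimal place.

GPS2: φ = -28.19611°, λ = +144.20972°
CR5: φ = -28.63694°, λ = +143.54250°
Δλ = -0.6672°
y = sin Δλ · cos φ₂ = -0.010220
x = cos φ₁ sin φ₂ − sin φ₁ cos φ₂ cos Δλ = -0.007722
θ = atan2(y, x) = -127.0727° → 232.9273° (mod 360°)

232.9°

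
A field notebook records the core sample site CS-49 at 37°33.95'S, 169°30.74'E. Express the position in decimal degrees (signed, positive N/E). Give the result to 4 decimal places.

lat: 37.5658° S → -37.5658°
lon: 169.5123° E → +169.5123°

-37.5658°, +169.5123°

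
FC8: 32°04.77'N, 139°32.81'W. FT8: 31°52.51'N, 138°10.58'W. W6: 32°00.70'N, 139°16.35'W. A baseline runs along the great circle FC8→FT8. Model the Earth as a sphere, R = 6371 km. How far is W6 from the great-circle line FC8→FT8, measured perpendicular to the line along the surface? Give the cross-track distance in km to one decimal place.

3.1 km

FC8: φ = +32.07950°, λ = -139.54683°
FT8: φ = +31.87517°, λ = -138.17633°
W6: φ = +32.01167°, λ = -139.27250°
δ₁₃ = central angle FC8→W6 = 0.004228 rad  (haversine)
θ₁₃ = bearing FC8→W6 = 106.190°,  θ₁₂ = bearing FC8→FT8 = 99.605°
dₓₜ = R·arcsin(sin δ₁₃ · sin(θ₁₃ − θ₁₂)) = 6371·arcsin(0.00423·sin(6.585°)) = 3.089 km
|dₓₜ| = 3.089 km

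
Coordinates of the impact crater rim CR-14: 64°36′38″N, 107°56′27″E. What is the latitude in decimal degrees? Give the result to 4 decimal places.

64° + 36′/60 + 38″/3600 = 64 + 0.60000 + 0.01056 = 64.6106°

64.6106°N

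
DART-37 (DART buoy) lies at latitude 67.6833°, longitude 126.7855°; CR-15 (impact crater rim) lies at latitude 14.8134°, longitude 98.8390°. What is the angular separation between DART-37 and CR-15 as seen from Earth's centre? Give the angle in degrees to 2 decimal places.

55.89°

Δφ = -52.8699°,  Δλ = -27.9465°
a = sin²(Δφ/2) + cos φ₁ cos φ₂ sin²(Δλ/2) = 0.219591
c = 2·arcsin(√a) = 0.975424 rad = 55.8877°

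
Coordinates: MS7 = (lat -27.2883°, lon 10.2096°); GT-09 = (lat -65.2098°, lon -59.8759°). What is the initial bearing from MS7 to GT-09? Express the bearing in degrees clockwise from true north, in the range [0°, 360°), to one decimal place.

Δλ = -70.0855°
y = sin Δλ · cos φ₂ = -0.394224
x = cos φ₁ sin φ₂ − sin φ₁ cos φ₂ cos Δλ = -0.741337
θ = atan2(y, x) = -151.9971° → 208.0029° (mod 360°)

208.0°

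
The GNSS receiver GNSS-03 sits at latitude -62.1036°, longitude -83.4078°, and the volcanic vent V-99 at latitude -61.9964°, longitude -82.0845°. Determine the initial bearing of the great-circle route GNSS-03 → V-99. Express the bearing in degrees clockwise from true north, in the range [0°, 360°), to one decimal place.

80.8°

Δλ = 1.3233°
y = sin Δλ · cos φ₂ = 0.010843
x = cos φ₁ sin φ₂ − sin φ₁ cos φ₂ cos Δλ = 0.001760
θ = atan2(y, x) = 80.7789° → 80.7789° (mod 360°)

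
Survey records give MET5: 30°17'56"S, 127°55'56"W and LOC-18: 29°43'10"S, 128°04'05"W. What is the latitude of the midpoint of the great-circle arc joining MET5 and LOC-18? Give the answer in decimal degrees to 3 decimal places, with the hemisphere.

30.009°S

MET5: φ = -30.29889°, λ = -127.93222°
LOC-18: φ = -29.71944°, λ = -128.06806°
Bx = cos φ₂ cos Δλ = 0.868461,  By = cos φ₂ sin Δλ = -0.002059
φₘ = atan2(sin φ₁ + sin φ₂, √((cos φ₁ + Bx)² + By²)) = -30.00918°
λₘ = λ₁ + atan2(By, cos φ₁ + Bx) = -128.00034°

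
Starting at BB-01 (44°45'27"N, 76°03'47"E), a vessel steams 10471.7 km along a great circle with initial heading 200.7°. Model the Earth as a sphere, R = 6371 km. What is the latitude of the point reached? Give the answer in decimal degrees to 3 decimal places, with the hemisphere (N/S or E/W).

45.540°S

BB-01: φ = +44.75750°, λ = +76.06306°
δ = d/R = 10471.7/6371 = 1.643651 rad
φ₂ = arcsin(sin φ₁ cos δ + cos φ₁ sin δ cos θ)
   = arcsin(0.70411·-0.07279 + 0.71009·0.99735·-0.93544) = -45.54024°
λ₂ = λ₁ + atan2(sin θ sin δ cos φ₁, cos δ − sin φ₁ sin φ₂) = 45.84243°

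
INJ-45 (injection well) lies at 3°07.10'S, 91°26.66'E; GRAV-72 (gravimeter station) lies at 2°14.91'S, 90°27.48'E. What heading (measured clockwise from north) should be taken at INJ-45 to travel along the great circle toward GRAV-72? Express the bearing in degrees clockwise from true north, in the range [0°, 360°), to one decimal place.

INJ-45: φ = -3.11833°, λ = +91.44433°
GRAV-72: φ = -2.24850°, λ = +90.45800°
Δλ = -0.9863°
y = sin Δλ · cos φ₂ = -0.017201
x = cos φ₁ sin φ₂ − sin φ₁ cos φ₂ cos Δλ = 0.015173
θ = atan2(y, x) = -48.5843° → 311.4157° (mod 360°)

311.4°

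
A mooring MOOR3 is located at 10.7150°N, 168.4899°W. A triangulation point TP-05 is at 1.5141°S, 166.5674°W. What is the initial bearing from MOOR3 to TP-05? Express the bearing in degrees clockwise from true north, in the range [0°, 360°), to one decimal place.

171.0°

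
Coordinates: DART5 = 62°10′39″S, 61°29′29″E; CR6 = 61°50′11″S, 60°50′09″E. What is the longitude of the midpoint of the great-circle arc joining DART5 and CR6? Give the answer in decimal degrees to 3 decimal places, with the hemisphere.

61.162°E

DART5: φ = -62.17750°, λ = +61.49139°
CR6: φ = -61.83639°, λ = +60.83583°
Bx = cos φ₂ cos Δλ = 0.471960,  By = cos φ₂ sin Δλ = -0.005400
φₘ = atan2(sin φ₁ + sin φ₂, √((cos φ₁ + Bx)² + By²)) = -62.00733°
λₘ = λ₁ + atan2(By, cos φ₁ + Bx) = 61.16178°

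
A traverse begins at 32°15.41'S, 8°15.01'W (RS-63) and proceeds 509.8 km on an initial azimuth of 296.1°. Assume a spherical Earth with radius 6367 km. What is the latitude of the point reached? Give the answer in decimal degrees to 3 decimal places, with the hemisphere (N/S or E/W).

RS-63: φ = -32.25683°, λ = -8.25017°
δ = d/R = 509.8/6367 = 0.080069 rad
φ₂ = arcsin(sin φ₁ cos δ + cos φ₁ sin δ cos θ)
   = arcsin(-0.53372·0.99680 + 0.84566·0.07998·0.43994) = -30.14886°
λ₂ = λ₁ + atan2(sin θ sin δ cos φ₁, cos δ − sin φ₁ sin φ₂) = -13.01488°

30.149°S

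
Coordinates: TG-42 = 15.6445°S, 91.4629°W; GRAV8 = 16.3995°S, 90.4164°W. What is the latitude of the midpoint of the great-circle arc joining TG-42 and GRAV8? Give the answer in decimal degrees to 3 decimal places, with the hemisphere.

16.023°S

Bx = cos φ₂ cos Δλ = 0.959156,  By = cos φ₂ sin Δλ = 0.017521
φₘ = atan2(sin φ₁ + sin φ₂, √((cos φ₁ + Bx)² + By²)) = -16.02263°
λₘ = λ₁ + atan2(By, cos φ₁ + Bx) = -90.94064°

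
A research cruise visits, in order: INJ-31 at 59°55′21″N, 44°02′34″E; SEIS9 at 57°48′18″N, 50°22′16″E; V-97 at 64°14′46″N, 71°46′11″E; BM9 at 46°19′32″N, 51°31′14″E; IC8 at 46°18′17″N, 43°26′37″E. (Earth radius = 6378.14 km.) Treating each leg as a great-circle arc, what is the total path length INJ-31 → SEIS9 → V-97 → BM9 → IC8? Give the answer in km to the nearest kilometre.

4752 km

INJ-31: φ = +59.92250°, λ = +44.04278°
SEIS9: φ = +57.80500°, λ = +50.37111°
V-97: φ = +64.24611°, λ = +71.76972°
BM9: φ = +46.32556°, λ = +51.52056°
IC8: φ = +46.30472°, λ = +43.44361°
INJ-31→SEIS9: c = 0.067983 rad, d = 433.60 km
SEIS9→V-97: c = 0.211445 rad, d = 1348.62 km
V-97→BM9: c = 0.368303 rad, d = 2349.09 km
BM9→IC8: c = 0.097325 rad, d = 620.75 km
Total = 433.60 + 1348.62 + 2349.09 + 620.75 = 4752.07 km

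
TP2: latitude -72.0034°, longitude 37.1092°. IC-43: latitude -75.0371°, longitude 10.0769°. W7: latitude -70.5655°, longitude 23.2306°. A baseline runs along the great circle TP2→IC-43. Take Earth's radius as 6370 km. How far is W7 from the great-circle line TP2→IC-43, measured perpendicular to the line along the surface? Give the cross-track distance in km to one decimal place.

369.5 km

δ₁₃ = central angle TP2→W7 = 0.081460 rad  (haversine)
θ₁₃ = bearing TP2→W7 = 281.236°,  θ₁₂ = bearing TP2→IC-43 = 235.799°
dₓₜ = R·arcsin(sin δ₁₃ · sin(θ₁₃ − θ₁₂)) = 6370·arcsin(0.08137·sin(45.437°)) = 369.501 km
|dₓₜ| = 369.501 km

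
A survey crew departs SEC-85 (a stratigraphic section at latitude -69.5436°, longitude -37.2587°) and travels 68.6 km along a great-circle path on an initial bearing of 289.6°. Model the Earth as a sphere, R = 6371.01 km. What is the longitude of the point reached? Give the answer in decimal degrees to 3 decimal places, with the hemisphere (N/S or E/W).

δ = d/R = 68.6/6371.01 = 0.010768 rad
φ₂ = arcsin(sin φ₁ cos δ + cos φ₁ sin δ cos θ)
   = arcsin(-0.93694·0.99994 + 0.34949·0.01077·0.33545) = -69.32883°
λ₂ = λ₁ + atan2(sin θ sin δ cos φ₁, cos δ − sin φ₁ sin φ₂) = -38.90530°

38.905°W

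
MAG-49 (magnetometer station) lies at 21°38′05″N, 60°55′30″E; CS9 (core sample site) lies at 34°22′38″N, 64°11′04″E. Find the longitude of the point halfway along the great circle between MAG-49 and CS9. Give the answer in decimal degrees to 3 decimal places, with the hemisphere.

MAG-49: φ = +21.63472°, λ = +60.92500°
CS9: φ = +34.37722°, λ = +64.18444°
Bx = cos φ₂ cos Δλ = 0.824003,  By = cos φ₂ sin Δλ = 0.046927
φₘ = atan2(sin φ₁ + sin φ₂, √((cos φ₁ + Bx)² + By²)) = 28.01555°
λₘ = λ₁ + atan2(By, cos φ₁ + Bx) = 62.45791°

62.458°E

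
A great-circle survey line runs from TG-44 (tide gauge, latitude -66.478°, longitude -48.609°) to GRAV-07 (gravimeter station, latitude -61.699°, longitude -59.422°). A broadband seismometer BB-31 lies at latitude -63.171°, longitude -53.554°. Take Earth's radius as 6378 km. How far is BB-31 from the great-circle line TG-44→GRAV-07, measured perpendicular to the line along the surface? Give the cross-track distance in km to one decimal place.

112.2 km

δ₁₃ = central angle TG-44→BB-31 = 0.068361 rad  (haversine)
θ₁₃ = bearing TG-44→BB-31 = 325.281°,  θ₁₂ = bearing TG-44→GRAV-07 = 310.362°
dₓₜ = R·arcsin(sin δ₁₃ · sin(θ₁₃ − θ₁₂)) = 6378·arcsin(0.06831·sin(14.920°)) = 112.174 km
|dₓₜ| = 112.174 km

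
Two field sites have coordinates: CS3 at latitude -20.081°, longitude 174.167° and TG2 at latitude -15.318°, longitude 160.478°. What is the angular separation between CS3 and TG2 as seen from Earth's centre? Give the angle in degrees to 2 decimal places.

13.88°

Δφ = 4.7630°,  Δλ = -13.6890°
a = sin²(Δφ/2) + cos φ₁ cos φ₂ sin²(Δλ/2) = 0.014592
c = 2·arcsin(√a) = 0.242187 rad = 13.8763°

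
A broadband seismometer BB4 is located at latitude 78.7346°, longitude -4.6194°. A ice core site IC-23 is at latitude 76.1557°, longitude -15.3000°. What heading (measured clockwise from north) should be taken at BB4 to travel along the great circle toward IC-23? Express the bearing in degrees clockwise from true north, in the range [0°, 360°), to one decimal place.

227.3°

Δλ = -10.6806°
y = sin Δλ · cos φ₂ = -0.044347
x = cos φ₁ sin φ₂ − sin φ₁ cos φ₂ cos Δλ = -0.040930
θ = atan2(y, x) = -132.7048° → 227.2952° (mod 360°)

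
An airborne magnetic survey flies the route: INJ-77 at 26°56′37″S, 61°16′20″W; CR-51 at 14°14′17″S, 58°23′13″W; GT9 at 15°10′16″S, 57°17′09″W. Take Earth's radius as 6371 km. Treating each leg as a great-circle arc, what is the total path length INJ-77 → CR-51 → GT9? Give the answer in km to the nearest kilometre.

INJ-77: φ = -26.94361°, λ = -61.27222°
CR-51: φ = -14.23806°, λ = -58.38694°
GT9: φ = -15.17111°, λ = -57.28583°
INJ-77→CR-51: c = 0.226680 rad, d = 1444.18 km
CR-51→GT9: c = 0.024713 rad, d = 157.45 km
Total = 1444.18 + 157.45 = 1601.63 km

1602 km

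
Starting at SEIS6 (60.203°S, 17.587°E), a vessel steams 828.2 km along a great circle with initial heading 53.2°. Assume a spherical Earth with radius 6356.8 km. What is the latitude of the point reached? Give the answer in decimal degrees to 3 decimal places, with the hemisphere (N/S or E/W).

55.262°S

δ = d/R = 828.2/6356.8 = 0.130286 rad
φ₂ = arcsin(sin φ₁ cos δ + cos φ₁ sin δ cos θ)
   = arcsin(-0.86779·0.99152 + 0.49693·0.12992·0.59902) = -55.26177°
λ₂ = λ₁ + atan2(sin θ sin δ cos φ₁, cos δ − sin φ₁ sin φ₂) = 28.10603°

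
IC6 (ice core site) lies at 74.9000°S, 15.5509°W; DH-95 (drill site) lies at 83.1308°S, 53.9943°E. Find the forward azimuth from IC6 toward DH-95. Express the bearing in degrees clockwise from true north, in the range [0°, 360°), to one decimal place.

Δλ = 69.5452°
y = sin Δλ · cos φ₂ = 0.112062
x = cos φ₁ sin φ₂ − sin φ₁ cos φ₂ cos Δλ = -0.218280
θ = atan2(y, x) = 152.8247° → 152.8247° (mod 360°)

152.8°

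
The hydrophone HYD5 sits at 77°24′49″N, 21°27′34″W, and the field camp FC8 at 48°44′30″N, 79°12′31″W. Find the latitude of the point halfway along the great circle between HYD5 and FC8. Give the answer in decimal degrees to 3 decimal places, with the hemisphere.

65.227°N

HYD5: φ = +77.41361°, λ = -21.45944°
FC8: φ = +48.74167°, λ = -79.20861°
Bx = cos φ₂ cos Δλ = 0.351903,  By = cos φ₂ sin Δλ = -0.557714
φₘ = atan2(sin φ₁ + sin φ₂, √((cos φ₁ + Bx)² + By²)) = 65.22695°
λₘ = λ₁ + atan2(By, cos φ₁ + Bx) = -65.84461°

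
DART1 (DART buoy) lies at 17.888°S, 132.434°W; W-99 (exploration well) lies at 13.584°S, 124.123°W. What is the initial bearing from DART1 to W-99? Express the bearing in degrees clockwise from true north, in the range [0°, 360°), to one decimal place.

62.9°

Δλ = 8.3110°
y = sin Δλ · cos φ₂ = 0.140503
x = cos φ₁ sin φ₂ − sin φ₁ cos φ₂ cos Δλ = 0.071913
θ = atan2(y, x) = 62.8955° → 62.8955° (mod 360°)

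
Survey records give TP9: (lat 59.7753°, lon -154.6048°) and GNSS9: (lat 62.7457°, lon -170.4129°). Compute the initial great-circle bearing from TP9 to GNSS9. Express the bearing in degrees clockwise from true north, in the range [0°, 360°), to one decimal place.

298.2°

Δλ = -15.8081°
y = sin Δλ · cos φ₂ = -0.124750
x = cos φ₁ sin φ₂ − sin φ₁ cos φ₂ cos Δλ = 0.066785
θ = atan2(y, x) = -61.8376° → 298.1624° (mod 360°)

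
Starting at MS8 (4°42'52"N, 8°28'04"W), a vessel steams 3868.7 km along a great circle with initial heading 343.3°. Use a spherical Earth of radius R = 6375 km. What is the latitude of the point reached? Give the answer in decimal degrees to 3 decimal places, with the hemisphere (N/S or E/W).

MS8: φ = +4.71444°, λ = -8.46778°
δ = d/R = 3868.7/6375 = 0.606855 rad
φ₂ = arcsin(sin φ₁ cos δ + cos φ₁ sin δ cos θ)
   = arcsin(0.08219·0.82145 + 0.99662·0.57029·0.95782) = 37.72700°
λ₂ = λ₁ + atan2(sin θ sin δ cos φ₁, cos δ − sin φ₁ sin φ₂) = -20.42581°

37.727°N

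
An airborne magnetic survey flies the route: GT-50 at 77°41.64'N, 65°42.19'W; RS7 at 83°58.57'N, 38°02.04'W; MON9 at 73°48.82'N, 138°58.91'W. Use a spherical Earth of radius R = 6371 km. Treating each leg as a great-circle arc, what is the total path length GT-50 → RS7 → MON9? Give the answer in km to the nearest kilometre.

GT-50: φ = +77.69400°, λ = -65.70317°
RS7: φ = +83.97617°, λ = -38.03400°
MON9: φ = +73.81367°, λ = -138.98183°
GT-50→RS7: c = 0.130958 rad, d = 834.33 km
RS7→MON9: c = 0.319153 rad, d = 2033.32 km
Total = 834.33 + 2033.32 = 2867.65 km

2868 km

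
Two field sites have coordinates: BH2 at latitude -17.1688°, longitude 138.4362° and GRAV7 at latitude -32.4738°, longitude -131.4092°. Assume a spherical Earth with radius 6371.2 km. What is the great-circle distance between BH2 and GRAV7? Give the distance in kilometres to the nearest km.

9008 km

Δφ = -15.3050°,  Δλ = 90.1546°
a = sin²(Δφ/2) + cos φ₁ cos φ₂ sin²(Δλ/2) = 0.421842
c = 2·arcsin(√a) = 1.413837 rad = 81.0069°
d = R·c = 6371.2 × 1.413837 = 9007.8 km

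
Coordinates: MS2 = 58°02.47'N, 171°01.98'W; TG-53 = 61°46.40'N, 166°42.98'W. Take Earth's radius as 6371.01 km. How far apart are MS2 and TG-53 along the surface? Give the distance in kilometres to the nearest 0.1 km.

MS2: φ = +58.04117°, λ = -171.03300°
TG-53: φ = +61.77333°, λ = -166.71633°
Δφ = 3.7322°,  Δλ = 4.3167°
a = sin²(Δφ/2) + cos φ₁ cos φ₂ sin²(Δλ/2) = 0.001415
c = 2·arcsin(√a) = 0.075263 rad = 4.3123°
d = R·c = 6371.01 × 0.075263 = 479.5 km

479.5 km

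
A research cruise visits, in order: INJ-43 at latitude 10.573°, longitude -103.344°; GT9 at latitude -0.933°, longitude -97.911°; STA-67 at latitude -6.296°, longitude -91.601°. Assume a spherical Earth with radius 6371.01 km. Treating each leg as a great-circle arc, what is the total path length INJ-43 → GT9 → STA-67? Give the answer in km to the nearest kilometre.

2333 km

INJ-43→GT9: c = 0.221867 rad, d = 1413.52 km
GT9→STA-67: c = 0.144336 rad, d = 919.57 km
Total = 1413.52 + 919.57 = 2333.08 km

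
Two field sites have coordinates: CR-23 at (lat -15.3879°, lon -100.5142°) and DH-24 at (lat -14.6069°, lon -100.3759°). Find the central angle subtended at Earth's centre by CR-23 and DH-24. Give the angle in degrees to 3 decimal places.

0.792°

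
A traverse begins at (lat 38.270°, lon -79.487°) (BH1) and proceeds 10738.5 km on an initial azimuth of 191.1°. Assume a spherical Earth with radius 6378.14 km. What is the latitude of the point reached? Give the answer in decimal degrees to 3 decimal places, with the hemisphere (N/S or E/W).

56.643°S

δ = d/R = 10738.5/6378.14 = 1.683641 rad
φ₂ = arcsin(sin φ₁ cos δ + cos φ₁ sin δ cos θ)
   = arcsin(0.61937·-0.11261 + 0.78510·0.99364·-0.98129) = -56.64271°
λ₂ = λ₁ + atan2(sin θ sin δ cos φ₁, cos δ − sin φ₁ sin φ₂) = -99.84612°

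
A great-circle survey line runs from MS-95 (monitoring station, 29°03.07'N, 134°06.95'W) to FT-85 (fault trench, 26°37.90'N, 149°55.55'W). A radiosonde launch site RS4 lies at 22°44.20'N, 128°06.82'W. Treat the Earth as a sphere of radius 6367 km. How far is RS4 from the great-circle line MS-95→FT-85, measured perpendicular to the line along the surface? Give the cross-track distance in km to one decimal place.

747.2 km

MS-95: φ = +29.05117°, λ = -134.11583°
FT-85: φ = +26.63167°, λ = -149.92583°
RS4: φ = +22.73667°, λ = -128.11367°
δ₁₃ = central angle MS-95→RS4 = 0.144949 rad  (haversine)
θ₁₃ = bearing MS-95→RS4 = 138.112°,  θ₁₂ = bearing MS-95→FT-85 = 263.954°
dₓₜ = R·arcsin(sin δ₁₃ · sin(θ₁₃ − θ₁₂)) = 6367·arcsin(0.14444·sin(-125.842°)) = -747.228 km
|dₓₜ| = 747.228 km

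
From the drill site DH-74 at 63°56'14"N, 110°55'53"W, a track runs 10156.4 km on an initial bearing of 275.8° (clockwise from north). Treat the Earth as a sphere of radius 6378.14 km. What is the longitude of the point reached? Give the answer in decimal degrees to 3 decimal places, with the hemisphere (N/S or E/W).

DH-74: φ = +63.93722°, λ = -110.93139°
δ = d/R = 10156.4/6378.14 = 1.592376 rad
φ₂ = arcsin(sin φ₁ cos δ + cos φ₁ sin δ cos θ)
   = arcsin(0.89831·-0.02158 + 0.43936·0.99977·0.10106) = 1.43284°
λ₂ = λ₁ + atan2(sin θ sin δ cos φ₁, cos δ − sin φ₁ sin φ₂) = 153.31383°

153.314°E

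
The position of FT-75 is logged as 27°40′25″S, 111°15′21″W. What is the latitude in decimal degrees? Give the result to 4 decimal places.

27° + 40′/60 + 25″/3600 = 27 + 0.66667 + 0.00694 = 27.6736°

27.6736°S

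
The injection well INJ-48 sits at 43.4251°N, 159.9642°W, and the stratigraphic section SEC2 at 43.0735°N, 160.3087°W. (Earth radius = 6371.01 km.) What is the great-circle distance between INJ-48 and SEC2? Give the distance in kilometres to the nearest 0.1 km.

48.0 km

Δφ = -0.3516°,  Δλ = -0.3445°
a = sin²(Δφ/2) + cos φ₁ cos φ₂ sin²(Δλ/2) = 0.000014
c = 2·arcsin(√a) = 0.007539 rad = 0.4320°
d = R·c = 6371.01 × 0.007539 = 48.0 km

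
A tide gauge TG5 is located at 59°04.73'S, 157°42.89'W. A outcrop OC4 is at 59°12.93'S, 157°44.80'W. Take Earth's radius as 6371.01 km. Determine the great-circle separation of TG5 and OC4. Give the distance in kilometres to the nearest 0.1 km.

15.3 km

TG5: φ = -59.07883°, λ = -157.71483°
OC4: φ = -59.21550°, λ = -157.74667°
Δφ = -0.1367°,  Δλ = -0.0318°
a = sin²(Δφ/2) + cos φ₁ cos φ₂ sin²(Δλ/2) = 0.000001
c = 2·arcsin(√a) = 0.002402 rad = 0.1376°
d = R·c = 6371.01 × 0.002402 = 15.3 km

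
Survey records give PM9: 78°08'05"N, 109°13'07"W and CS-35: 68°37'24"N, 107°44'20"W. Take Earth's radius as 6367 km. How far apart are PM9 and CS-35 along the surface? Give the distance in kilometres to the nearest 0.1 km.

PM9: φ = +78.13472°, λ = -109.21861°
CS-35: φ = +68.62333°, λ = -107.73889°
Δφ = -9.5114°,  Δλ = 1.4797°
a = sin²(Δφ/2) + cos φ₁ cos φ₂ sin²(Δλ/2) = 0.006886
c = 2·arcsin(√a) = 0.166156 rad = 9.5201°
d = R·c = 6367 × 0.166156 = 1057.9 km

1057.9 km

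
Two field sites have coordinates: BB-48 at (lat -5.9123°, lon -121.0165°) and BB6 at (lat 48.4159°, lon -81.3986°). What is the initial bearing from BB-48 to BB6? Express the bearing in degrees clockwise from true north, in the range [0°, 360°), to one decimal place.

Δλ = 39.6179°
y = sin Δλ · cos φ₂ = 0.423230
x = cos φ₁ sin φ₂ − sin φ₁ cos φ₂ cos Δλ = 0.796668
θ = atan2(y, x) = 27.9795° → 27.9795° (mod 360°)

28.0°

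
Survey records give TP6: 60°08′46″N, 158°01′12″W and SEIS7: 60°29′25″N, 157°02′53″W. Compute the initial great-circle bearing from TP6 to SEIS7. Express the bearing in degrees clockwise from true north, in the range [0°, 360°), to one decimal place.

54.0°

TP6: φ = +60.14611°, λ = -158.02000°
SEIS7: φ = +60.49028°, λ = -157.04806°
Δλ = 0.9719°
y = sin Δλ · cos φ₂ = 0.008355
x = cos φ₁ sin φ₂ − sin φ₁ cos φ₂ cos Δλ = 0.006068
θ = atan2(y, x) = 54.0102° → 54.0102° (mod 360°)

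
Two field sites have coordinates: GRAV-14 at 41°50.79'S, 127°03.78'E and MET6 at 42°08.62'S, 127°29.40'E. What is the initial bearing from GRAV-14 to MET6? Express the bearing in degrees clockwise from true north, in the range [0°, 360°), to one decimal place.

133.3°

GRAV-14: φ = -41.84650°, λ = +127.06300°
MET6: φ = -42.14367°, λ = +127.49000°
Δλ = 0.4270°
y = sin Δλ · cos φ₂ = 0.005526
x = cos φ₁ sin φ₂ − sin φ₁ cos φ₂ cos Δλ = -0.005200
θ = atan2(y, x) = 133.2618° → 133.2618° (mod 360°)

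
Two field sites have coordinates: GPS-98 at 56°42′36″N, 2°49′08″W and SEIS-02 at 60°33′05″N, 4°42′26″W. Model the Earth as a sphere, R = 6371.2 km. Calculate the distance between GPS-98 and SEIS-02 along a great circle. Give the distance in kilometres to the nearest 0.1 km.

GPS-98: φ = +56.71000°, λ = -2.81889°
SEIS-02: φ = +60.55139°, λ = -4.70722°
Δφ = 3.8414°,  Δλ = -1.8883°
a = sin²(Δφ/2) + cos φ₁ cos φ₂ sin²(Δλ/2) = 0.001197
c = 2·arcsin(√a) = 0.069198 rad = 3.9647°
d = R·c = 6371.2 × 0.069198 = 440.9 km

440.9 km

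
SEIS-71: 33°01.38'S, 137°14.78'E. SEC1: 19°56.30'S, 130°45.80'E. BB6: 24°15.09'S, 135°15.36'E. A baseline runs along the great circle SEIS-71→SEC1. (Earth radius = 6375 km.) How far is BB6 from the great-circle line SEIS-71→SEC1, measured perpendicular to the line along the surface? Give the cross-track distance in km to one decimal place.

234.6 km

SEIS-71: φ = -33.02300°, λ = +137.24633°
SEC1: φ = -19.93833°, λ = +130.76333°
BB6: φ = -24.25150°, λ = +135.25600°
δ₁₃ = central angle SEIS-71→BB6 = 0.156087 rad  (haversine)
θ₁₃ = bearing SEIS-71→BB6 = 348.247°,  θ₁₂ = bearing SEIS-71→SEC1 = 334.559°
dₓₜ = R·arcsin(sin δ₁₃ · sin(θ₁₃ − θ₁₂)) = 6375·arcsin(0.15545·sin(13.688°)) = 234.564 km
|dₓₜ| = 234.564 km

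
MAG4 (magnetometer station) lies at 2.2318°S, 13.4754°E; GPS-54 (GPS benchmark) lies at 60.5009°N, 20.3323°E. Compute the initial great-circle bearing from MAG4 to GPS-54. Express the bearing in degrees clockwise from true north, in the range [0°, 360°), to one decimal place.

Δλ = 6.8569°
y = sin Δλ · cos φ₂ = 0.058789
x = cos φ₁ sin φ₂ − sin φ₁ cos φ₂ cos Δλ = 0.888742
θ = atan2(y, x) = 3.7845° → 3.7845° (mod 360°)

3.8°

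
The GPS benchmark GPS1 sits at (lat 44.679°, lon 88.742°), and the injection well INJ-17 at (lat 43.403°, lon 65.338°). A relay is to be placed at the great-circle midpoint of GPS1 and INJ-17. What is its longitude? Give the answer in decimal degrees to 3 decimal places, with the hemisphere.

Bx = cos φ₂ cos Δλ = 0.666764,  By = cos φ₂ sin Δλ = -0.288590
φₘ = atan2(sin φ₁ + sin φ₂, √((cos φ₁ + Bx)² + By²)) = 44.64246°
λₘ = λ₁ + atan2(By, cos φ₁ + Bx) = 76.91220°

76.912°E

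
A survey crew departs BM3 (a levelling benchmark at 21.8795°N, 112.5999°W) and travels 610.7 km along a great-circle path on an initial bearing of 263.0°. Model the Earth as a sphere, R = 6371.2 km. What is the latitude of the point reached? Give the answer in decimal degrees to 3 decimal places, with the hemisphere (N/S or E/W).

δ = d/R = 610.7/6371.2 = 0.095853 rad
φ₂ = arcsin(sin φ₁ cos δ + cos φ₁ sin δ cos θ)
   = arcsin(0.37266·0.99541 + 0.92797·0.09571·-0.12187) = 21.10766°
λ₂ = λ₁ + atan2(sin θ sin δ cos φ₁, cos δ − sin φ₁ sin φ₂) = -118.44417°

21.108°N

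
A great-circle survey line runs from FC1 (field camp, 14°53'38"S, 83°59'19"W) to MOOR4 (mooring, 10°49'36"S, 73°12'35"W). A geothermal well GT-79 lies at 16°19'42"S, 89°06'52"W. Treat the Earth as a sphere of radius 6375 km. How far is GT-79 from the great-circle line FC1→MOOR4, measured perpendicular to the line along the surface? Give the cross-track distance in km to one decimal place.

30.0 km

FC1: φ = -14.89389°, λ = -83.98861°
MOOR4: φ = -10.82667°, λ = -73.20972°
GT-79: φ = -16.32833°, λ = -89.11444°
δ₁₃ = central angle FC1→GT-79 = 0.089721 rad  (haversine)
θ₁₃ = bearing FC1→GT-79 = 253.118°,  θ₁₂ = bearing FC1→MOOR4 = 70.106°
dₓₜ = R·arcsin(sin δ₁₃ · sin(θ₁₃ − θ₁₂)) = 6375·arcsin(0.08960·sin(183.012°)) = -30.017 km
|dₓₜ| = 30.017 km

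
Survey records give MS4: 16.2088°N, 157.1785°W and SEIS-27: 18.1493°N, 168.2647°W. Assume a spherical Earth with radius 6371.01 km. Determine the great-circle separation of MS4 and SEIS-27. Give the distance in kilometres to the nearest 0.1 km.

1197.1 km

Δφ = 1.9405°,  Δλ = -11.0862°
a = sin²(Δφ/2) + cos φ₁ cos φ₂ sin²(Δλ/2) = 0.008801
c = 2·arcsin(√a) = 0.187899 rad = 10.7658°
d = R·c = 6371.01 × 0.187899 = 1197.1 km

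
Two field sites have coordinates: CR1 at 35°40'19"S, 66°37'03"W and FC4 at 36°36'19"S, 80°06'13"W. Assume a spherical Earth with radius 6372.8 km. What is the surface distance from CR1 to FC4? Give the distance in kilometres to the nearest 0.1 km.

1214.8 km

CR1: φ = -35.67194°, λ = -66.61750°
FC4: φ = -36.60528°, λ = -80.10361°
Δφ = -0.9333°,  Δλ = -13.4861°
a = sin²(Δφ/2) + cos φ₁ cos φ₂ sin²(Δλ/2) = 0.009057
c = 2·arcsin(√a) = 0.190627 rad = 10.9221°
d = R·c = 6372.8 × 0.190627 = 1214.8 km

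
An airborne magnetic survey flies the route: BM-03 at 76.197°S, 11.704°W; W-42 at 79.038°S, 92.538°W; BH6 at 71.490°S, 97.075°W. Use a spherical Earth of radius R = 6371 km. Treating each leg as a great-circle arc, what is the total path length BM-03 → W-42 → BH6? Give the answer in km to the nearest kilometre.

BM-03→W-42: c = 0.281538 rad, d = 1793.68 km
W-42→BH6: c = 0.133170 rad, d = 848.43 km
Total = 1793.68 + 848.43 = 2642.10 km

2642 km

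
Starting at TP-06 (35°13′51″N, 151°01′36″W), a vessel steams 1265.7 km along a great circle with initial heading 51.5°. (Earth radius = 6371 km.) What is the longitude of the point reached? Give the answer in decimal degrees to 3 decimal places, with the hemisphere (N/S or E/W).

139.078°W

TP-06: φ = +35.23083°, λ = -151.02667°
δ = d/R = 1265.7/6371 = 0.198666 rad
φ₂ = arcsin(sin φ₁ cos δ + cos φ₁ sin δ cos θ)
   = arcsin(0.57687·0.98033 + 0.81683·0.19736·0.62251) = 41.75003°
λ₂ = λ₁ + atan2(sin θ sin δ cos φ₁, cos δ − sin φ₁ sin φ₂) = -139.07826°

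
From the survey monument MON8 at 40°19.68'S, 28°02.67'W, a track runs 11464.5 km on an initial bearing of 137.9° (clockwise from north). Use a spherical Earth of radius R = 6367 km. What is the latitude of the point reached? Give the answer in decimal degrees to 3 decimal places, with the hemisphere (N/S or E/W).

23.788°S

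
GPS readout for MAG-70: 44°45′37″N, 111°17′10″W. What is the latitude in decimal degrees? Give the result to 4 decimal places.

44° + 45′/60 + 37″/3600 = 44 + 0.75000 + 0.01028 = 44.7603°

44.7603°N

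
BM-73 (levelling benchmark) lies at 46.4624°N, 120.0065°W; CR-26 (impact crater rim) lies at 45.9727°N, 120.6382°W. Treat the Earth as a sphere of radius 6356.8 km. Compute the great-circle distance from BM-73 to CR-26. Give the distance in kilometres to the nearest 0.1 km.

Δφ = -0.4897°,  Δλ = -0.6317°
a = sin²(Δφ/2) + cos φ₁ cos φ₂ sin²(Δλ/2) = 0.000033
c = 2·arcsin(√a) = 0.011456 rad = 0.6564°
d = R·c = 6356.8 × 0.011456 = 72.8 km

72.8 km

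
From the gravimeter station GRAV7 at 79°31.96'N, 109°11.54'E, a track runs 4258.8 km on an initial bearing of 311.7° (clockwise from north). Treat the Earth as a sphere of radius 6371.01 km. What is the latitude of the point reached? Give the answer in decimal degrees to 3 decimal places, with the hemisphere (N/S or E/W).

GRAV7: φ = +79.53267°, λ = +109.19233°
δ = d/R = 4258.8/6371.01 = 0.668465 rad
φ₂ = arcsin(sin φ₁ cos δ + cos φ₁ sin δ cos θ)
   = arcsin(0.98336·0.78477 + 0.18167·0.61978·0.66523) = 57.84573°
λ₂ = λ₁ + atan2(sin θ sin δ cos φ₁, cos δ − sin φ₁ sin φ₂) = -10.40606°

57.846°N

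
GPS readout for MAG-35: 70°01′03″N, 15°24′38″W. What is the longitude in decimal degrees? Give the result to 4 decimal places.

15.4106°W

15° + 24′/60 + 38″/3600 = 15 + 0.40000 + 0.01056 = 15.4106°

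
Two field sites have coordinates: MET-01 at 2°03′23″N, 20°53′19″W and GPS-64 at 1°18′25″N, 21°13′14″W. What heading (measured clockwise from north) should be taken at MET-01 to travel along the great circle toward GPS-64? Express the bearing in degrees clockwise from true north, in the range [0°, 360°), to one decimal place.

MET-01: φ = +2.05639°, λ = -20.88861°
GPS-64: φ = +1.30694°, λ = -21.22056°
Δλ = -0.3319°
y = sin Δλ · cos φ₂ = -0.005792
x = cos φ₁ sin φ₂ − sin φ₁ cos φ₂ cos Δλ = -0.013079
θ = atan2(y, x) = -156.1145° → 203.8855° (mod 360°)

203.9°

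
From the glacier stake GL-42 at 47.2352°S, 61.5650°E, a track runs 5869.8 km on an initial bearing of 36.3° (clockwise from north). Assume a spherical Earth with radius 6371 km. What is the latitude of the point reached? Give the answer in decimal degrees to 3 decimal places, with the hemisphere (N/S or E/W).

0.468°S

δ = d/R = 5869.8/6371 = 0.921331 rad
φ₂ = arcsin(sin φ₁ cos δ + cos φ₁ sin δ cos θ)
   = arcsin(-0.73415·0.60476 + 0.67899·0.79641·0.80593) = -0.46841°
λ₂ = λ₁ + atan2(sin θ sin δ cos φ₁, cos δ − sin φ₁ sin φ₂) = 89.69667°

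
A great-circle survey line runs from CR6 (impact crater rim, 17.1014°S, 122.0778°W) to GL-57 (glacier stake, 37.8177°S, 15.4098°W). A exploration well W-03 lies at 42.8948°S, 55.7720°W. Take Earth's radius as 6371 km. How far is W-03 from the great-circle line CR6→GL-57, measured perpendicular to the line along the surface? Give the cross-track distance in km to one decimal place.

δ₁₃ = central angle CR6→W-03 = 1.068385 rad  (haversine)
θ₁₃ = bearing CR6→W-03 = 130.054°,  θ₁₂ = bearing CR6→GL-57 = 130.776°
dₓₜ = R·arcsin(sin δ₁₃ · sin(θ₁₃ − θ₁₂)) = 6371·arcsin(0.87642·sin(-0.722°)) = -70.337 km
|dₓₜ| = 70.337 km

70.3 km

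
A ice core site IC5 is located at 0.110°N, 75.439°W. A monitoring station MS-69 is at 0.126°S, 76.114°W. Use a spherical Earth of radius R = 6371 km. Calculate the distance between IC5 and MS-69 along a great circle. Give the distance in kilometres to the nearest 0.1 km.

Δφ = -0.2360°,  Δλ = -0.6750°
a = sin²(Δφ/2) + cos φ₁ cos φ₂ sin²(Δλ/2) = 0.000039
c = 2·arcsin(√a) = 0.012480 rad = 0.7151°
d = R·c = 6371 × 0.012480 = 79.5 km

79.5 km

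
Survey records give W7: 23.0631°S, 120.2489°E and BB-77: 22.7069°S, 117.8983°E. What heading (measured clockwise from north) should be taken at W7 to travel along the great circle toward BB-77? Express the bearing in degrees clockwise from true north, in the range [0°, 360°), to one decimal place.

278.9°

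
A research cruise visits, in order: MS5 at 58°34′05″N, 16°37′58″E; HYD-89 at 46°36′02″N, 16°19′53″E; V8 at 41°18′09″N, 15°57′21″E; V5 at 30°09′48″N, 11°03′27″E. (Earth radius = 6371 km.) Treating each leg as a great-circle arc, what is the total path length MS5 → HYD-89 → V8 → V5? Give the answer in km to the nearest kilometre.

3235 km

MS5: φ = +58.56806°, λ = +16.63278°
HYD-89: φ = +46.60056°, λ = +16.33139°
V8: φ = +41.30250°, λ = +15.95583°
V5: φ = +30.16333°, λ = +11.05750°
MS5→HYD-89: c = 0.208896 rad, d = 1330.88 km
HYD-89→V8: c = 0.092589 rad, d = 589.88 km
V8→V5: c = 0.206334 rad, d = 1314.55 km
Total = 1330.88 + 589.88 + 1314.55 = 3235.31 km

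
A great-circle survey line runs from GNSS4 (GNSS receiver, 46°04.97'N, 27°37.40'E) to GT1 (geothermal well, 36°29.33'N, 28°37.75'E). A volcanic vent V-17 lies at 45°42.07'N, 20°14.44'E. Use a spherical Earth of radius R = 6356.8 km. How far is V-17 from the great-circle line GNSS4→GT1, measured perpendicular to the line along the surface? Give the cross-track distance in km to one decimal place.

570.5 km

GNSS4: φ = +46.08283°, λ = +27.62333°
GT1: φ = +36.48883°, λ = +28.62917°
V-17: φ = +45.70117°, λ = +20.24067°
δ₁₃ = central angle GNSS4→V-17 = 0.089897 rad  (haversine)
θ₁₃ = bearing GNSS4→V-17 = 268.410°,  θ₁₂ = bearing GNSS4→GT1 = 175.157°
dₓₜ = R·arcsin(sin δ₁₃ · sin(θ₁₃ − θ₁₂)) = 6356.8·arcsin(0.08978·sin(93.253°)) = 570.534 km
|dₓₜ| = 570.534 km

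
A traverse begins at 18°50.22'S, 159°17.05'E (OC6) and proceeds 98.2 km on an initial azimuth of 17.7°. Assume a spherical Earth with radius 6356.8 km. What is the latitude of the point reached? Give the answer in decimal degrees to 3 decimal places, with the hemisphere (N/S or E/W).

OC6: φ = -18.83700°, λ = +159.28417°
δ = d/R = 98.2/6356.8 = 0.015448 rad
φ₂ = arcsin(sin φ₁ cos δ + cos φ₁ sin δ cos θ)
   = arcsin(-0.32288·0.99988 + 0.94644·0.01545·0.95266) = -17.99358°
λ₂ = λ₁ + atan2(sin θ sin δ cos φ₁, cos δ − sin φ₁ sin φ₂) = 159.56710°

17.994°S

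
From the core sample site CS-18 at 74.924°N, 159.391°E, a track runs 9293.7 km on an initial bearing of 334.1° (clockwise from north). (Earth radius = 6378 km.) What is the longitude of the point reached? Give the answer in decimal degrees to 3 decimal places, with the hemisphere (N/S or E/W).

δ = d/R = 9293.7/6378 = 1.457150 rad
φ₂ = arcsin(sin φ₁ cos δ + cos φ₁ sin δ cos θ)
   = arcsin(0.96558·0.11340 + 0.26010·0.99355·0.89956) = 19.99663°
λ₂ = λ₁ + atan2(sin θ sin δ cos φ₁, cos δ − sin φ₁ sin φ₂) = 6.89602°

6.896°E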